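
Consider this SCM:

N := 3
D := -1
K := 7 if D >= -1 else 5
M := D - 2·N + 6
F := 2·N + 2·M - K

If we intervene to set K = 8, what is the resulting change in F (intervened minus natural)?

-1

do(K=8) replaces the equation K := 7 if D >= -1 else 5 with the constant K = 8.
M = D - 2·N + 6  [with D=-1, N=3]  = -1
F = 2·N + 2·M - K  [with N=3, M=-1, K=8]  = -4
Without intervention: K = 7 if D >= -1 else 5  [with D=-1]  = 7; M = D - 2·N + 6  [with D=-1, N=3]  = -1; F = 2·N + 2·M - K  [with N=3, M=-1, K=7]  = -3.
Change = -4 − (-3) = -1.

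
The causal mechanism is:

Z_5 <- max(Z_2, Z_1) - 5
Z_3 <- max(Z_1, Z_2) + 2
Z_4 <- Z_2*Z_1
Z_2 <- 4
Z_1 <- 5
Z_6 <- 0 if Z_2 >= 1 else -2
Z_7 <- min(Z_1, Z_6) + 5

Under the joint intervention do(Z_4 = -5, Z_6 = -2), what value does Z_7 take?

Setting Z_4 = -5, Z_6 = -2 by intervention discards those variables' equations.
Z_7 = min(Z_1, Z_6) + 5  [with Z_1=5, Z_6=-2]  = 3

3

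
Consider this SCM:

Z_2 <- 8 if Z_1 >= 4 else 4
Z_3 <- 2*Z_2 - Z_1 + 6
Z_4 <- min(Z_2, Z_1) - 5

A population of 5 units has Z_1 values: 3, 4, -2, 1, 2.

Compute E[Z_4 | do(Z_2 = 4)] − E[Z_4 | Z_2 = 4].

do(Z_2=4) breaks Z_2's dependence on Z_1. With Z_2=4 fixed, Z_4 across the units is -2, -1, -7, -4, -3, mean -3.4.
E[Z_4|Z_2=4] averages over only the 4 units with Z_2=4 (Z_1 = 3, -2, 1, 2): Z_4 = -2, -7, -4, -3, mean -4.
Difference = -3.4 − (-4) = 0.6.

0.6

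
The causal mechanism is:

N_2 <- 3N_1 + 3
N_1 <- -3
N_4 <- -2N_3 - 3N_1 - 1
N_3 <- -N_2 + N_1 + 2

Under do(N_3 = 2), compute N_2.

-6

Under do(N_3=2), the mechanism N_3 <- -N_2 + N_1 + 2 is discarded; N_3 is fixed at 2.
Since N_2 is not a descendant of the intervened variable, it is unaffected.
N_2 = 3N_1 + 3  [with N_1=-3]  = -6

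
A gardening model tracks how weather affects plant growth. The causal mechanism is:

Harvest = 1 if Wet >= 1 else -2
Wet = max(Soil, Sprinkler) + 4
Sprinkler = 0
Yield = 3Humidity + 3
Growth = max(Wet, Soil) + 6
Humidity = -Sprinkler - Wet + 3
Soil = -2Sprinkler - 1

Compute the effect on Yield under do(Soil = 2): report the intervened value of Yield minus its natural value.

Under do(Soil=2), the mechanism Soil = -2Sprinkler - 1 is discarded; Soil is fixed at 2.
Wet = max(Soil, Sprinkler) + 4  [with Soil=2, Sprinkler=0]  = 6
Humidity = -Sprinkler - Wet + 3  [with Sprinkler=0, Wet=6]  = -3
Yield = 3Humidity + 3  [with Humidity=-3]  = -6
Without intervention: Soil = -2Sprinkler - 1  [with Sprinkler=0]  = -1; Wet = max(Soil, Sprinkler) + 4  [with Soil=-1, Sprinkler=0]  = 4; Humidity = -Sprinkler - Wet + 3  [with Sprinkler=0, Wet=4]  = -1; Yield = 3Humidity + 3  [with Humidity=-1]  = 0.
Change = -6 − 0 = -6.

-6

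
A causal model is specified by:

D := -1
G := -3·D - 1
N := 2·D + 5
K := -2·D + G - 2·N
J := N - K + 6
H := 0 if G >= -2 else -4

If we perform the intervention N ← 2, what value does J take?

do(N=2) replaces the equation N := 2·D + 5 with the constant N = 2.
G = -3·D - 1  [with D=-1]  = 2
K = -2·D + G - 2·N  [with D=-1, G=2, N=2]  = 0
J = N - K + 6  [with N=2, K=0]  = 8

8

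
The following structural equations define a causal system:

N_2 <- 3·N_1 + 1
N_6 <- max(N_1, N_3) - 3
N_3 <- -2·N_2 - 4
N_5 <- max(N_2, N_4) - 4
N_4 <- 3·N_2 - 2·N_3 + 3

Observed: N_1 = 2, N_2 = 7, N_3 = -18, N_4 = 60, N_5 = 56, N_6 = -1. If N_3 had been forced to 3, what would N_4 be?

18

The intervention breaks the incoming arrows to N_3: N_3 <- -2·N_2 - 4 no longer applies, and N_3 = 3.
N_2 = 3·N_1 + 1  [with N_1=2]  = 7
N_4 = 3·N_2 - 2·N_3 + 3  [with N_2=7, N_3=3]  = 18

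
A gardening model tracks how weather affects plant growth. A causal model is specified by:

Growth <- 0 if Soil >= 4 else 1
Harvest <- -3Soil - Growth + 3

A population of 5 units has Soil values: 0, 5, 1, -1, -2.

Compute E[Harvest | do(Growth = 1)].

0.2

Every unit gets Growth=1 under the intervention. Harvest values become 2, -13, -1, 5, 8; E[Harvest|do(Growth=1)] = 0.2.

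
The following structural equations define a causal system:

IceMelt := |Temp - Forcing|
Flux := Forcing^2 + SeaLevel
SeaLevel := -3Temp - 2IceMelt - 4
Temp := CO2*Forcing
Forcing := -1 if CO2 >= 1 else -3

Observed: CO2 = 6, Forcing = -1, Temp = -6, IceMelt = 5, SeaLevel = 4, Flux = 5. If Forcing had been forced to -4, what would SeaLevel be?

28

do(Forcing=-4) replaces the equation Forcing := -1 if CO2 >= 1 else -3 with the constant Forcing = -4.
Temp = CO2*Forcing  [with CO2=6, Forcing=-4]  = -24
IceMelt = |Temp - Forcing|  [with Temp=-24, Forcing=-4]  = 20
SeaLevel = -3Temp - 2IceMelt - 4  [with Temp=-24, IceMelt=20]  = 28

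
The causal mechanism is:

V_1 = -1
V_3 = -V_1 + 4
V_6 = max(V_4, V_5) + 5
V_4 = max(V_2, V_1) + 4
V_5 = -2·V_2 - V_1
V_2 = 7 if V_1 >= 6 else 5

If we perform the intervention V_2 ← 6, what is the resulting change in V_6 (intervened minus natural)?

Under do(V_2=6), the mechanism V_2 = 7 if V_1 >= 6 else 5 is discarded; V_2 is fixed at 6.
V_4 = max(V_2, V_1) + 4  [with V_2=6, V_1=-1]  = 10
V_5 = -2·V_2 - V_1  [with V_2=6, V_1=-1]  = -11
V_6 = max(V_4, V_5) + 5  [with V_4=10, V_5=-11]  = 15
Without intervention: V_2 = 7 if V_1 >= 6 else 5  [with V_1=-1]  = 5; V_4 = max(V_2, V_1) + 4  [with V_2=5, V_1=-1]  = 9; V_5 = -2·V_2 - V_1  [with V_2=5, V_1=-1]  = -9; V_6 = max(V_4, V_5) + 5  [with V_4=9, V_5=-9]  = 14.
Change = 15 − 14 = 1.

1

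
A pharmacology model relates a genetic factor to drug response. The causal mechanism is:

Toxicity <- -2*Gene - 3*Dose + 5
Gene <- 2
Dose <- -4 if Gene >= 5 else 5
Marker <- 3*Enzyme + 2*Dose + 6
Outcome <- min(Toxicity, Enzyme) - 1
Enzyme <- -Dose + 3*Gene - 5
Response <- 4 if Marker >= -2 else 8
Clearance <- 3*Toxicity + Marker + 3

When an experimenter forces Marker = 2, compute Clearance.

The intervention breaks the incoming arrows to Marker: Marker <- 3*Enzyme + 2*Dose + 6 no longer applies, and Marker = 2.
Dose = -4 if Gene >= 5 else 5  [with Gene=2]  = 5
Toxicity = -2*Gene - 3*Dose + 5  [with Gene=2, Dose=5]  = -14
Clearance = 3*Toxicity + Marker + 3  [with Toxicity=-14, Marker=2]  = -37

-37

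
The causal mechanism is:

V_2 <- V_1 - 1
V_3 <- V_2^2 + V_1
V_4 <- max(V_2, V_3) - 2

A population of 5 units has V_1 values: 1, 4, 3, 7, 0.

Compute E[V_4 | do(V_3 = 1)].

The intervention sets V_3=1 in all 5 units regardless of V_1. Recomputing V_4 per unit gives -1, 1, 0, 4, -1; average 0.6.

0.6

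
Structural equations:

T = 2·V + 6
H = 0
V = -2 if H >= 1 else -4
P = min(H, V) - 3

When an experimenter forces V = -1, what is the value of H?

Under do(V=-1), the mechanism V = -2 if H >= 1 else -4 is discarded; V is fixed at -1.
H is not downstream of the intervention, so its value is determined by the original equations.

0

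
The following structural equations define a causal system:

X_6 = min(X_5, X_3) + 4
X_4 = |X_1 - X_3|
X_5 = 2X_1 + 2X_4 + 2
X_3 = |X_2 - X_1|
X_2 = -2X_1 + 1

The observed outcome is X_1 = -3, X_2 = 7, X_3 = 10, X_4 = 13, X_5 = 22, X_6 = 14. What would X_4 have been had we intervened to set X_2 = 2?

8

Under do(X_2=2), the mechanism X_2 = -2X_1 + 1 is discarded; X_2 is fixed at 2.
X_3 = |X_2 - X_1|  [with X_2=2, X_1=-3]  = 5
X_4 = |X_1 - X_3|  [with X_1=-3, X_3=5]  = 8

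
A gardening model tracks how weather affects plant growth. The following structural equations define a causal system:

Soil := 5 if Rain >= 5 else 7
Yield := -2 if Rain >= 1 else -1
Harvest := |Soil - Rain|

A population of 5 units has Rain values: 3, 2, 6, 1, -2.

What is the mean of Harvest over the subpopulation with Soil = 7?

6

E[Harvest|Soil=7] averages over only the 4 units with Soil=7 (Rain = 3, 2, 1, -2): Harvest = 4, 5, 6, 9, mean 6.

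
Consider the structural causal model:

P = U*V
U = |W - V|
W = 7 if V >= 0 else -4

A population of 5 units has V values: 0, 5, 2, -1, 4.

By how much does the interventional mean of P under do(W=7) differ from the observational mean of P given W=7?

-3.2

do(W=7) breaks W's dependence on V. With W=7 fixed, P across the units is 0, 10, 10, -8, 12, mean 4.8.
E[P|W=7] averages over only the 4 units with W=7 (V = 0, 5, 2, 4): P = 0, 10, 10, 12, mean 8.
Difference = 4.8 − 8 = -3.2.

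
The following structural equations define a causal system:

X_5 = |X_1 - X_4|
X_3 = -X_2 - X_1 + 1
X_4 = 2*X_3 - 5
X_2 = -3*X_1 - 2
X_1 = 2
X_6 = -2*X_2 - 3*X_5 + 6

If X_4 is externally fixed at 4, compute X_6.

Under do(X_4=4), the mechanism X_4 = 2*X_3 - 5 is discarded; X_4 is fixed at 4.
X_2 = -3*X_1 - 2  [with X_1=2]  = -8
X_5 = |X_1 - X_4|  [with X_1=2, X_4=4]  = 2
X_6 = -2*X_2 - 3*X_5 + 6  [with X_2=-8, X_5=2]  = 16

16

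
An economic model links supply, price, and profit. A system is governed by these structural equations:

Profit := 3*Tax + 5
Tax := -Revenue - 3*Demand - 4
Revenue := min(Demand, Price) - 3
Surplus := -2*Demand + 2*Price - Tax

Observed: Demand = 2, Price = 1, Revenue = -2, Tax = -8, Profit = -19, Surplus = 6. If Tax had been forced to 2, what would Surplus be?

Under do(Tax=2), the mechanism Tax := -Revenue - 3*Demand - 4 is discarded; Tax is fixed at 2.
Surplus = -2*Demand + 2*Price - Tax  [with Demand=2, Price=1, Tax=2]  = -4

-4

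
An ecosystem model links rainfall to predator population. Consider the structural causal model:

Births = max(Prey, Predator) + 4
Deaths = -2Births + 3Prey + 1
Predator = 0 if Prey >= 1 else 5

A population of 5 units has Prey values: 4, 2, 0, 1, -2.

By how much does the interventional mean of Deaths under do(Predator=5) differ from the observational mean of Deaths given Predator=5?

Every unit gets Predator=5 under the intervention. Deaths values become -5, -11, -17, -14, -23; E[Deaths|do(Predator=5)] = -14.
Conditioning on Predator=5 selects the 2 unit(s) with Prey ∈ {0, -2}. Their Deaths values: -17, -23. Mean = -20.
Difference = -14 − (-20) = 6.

6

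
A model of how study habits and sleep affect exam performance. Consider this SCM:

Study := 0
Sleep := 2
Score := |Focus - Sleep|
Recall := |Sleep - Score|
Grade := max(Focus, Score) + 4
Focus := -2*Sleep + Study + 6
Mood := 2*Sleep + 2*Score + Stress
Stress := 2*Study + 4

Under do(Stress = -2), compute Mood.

2

The intervention breaks the incoming arrows to Stress: Stress := 2*Study + 4 no longer applies, and Stress = -2.
Focus = -2*Sleep + Study + 6  [with Sleep=2, Study=0]  = 2
Score = |Focus - Sleep|  [with Focus=2, Sleep=2]  = 0
Mood = 2*Sleep + 2*Score + Stress  [with Sleep=2, Score=0, Stress=-2]  = 2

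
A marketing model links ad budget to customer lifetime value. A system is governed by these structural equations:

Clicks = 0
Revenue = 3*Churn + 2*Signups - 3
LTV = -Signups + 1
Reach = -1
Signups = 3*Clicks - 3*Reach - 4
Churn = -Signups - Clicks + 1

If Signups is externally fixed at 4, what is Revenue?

do(Signups=4) replaces the equation Signups = 3*Clicks - 3*Reach - 4 with the constant Signups = 4.
Churn = -Signups - Clicks + 1  [with Signups=4, Clicks=0]  = -3
Revenue = 3*Churn + 2*Signups - 3  [with Churn=-3, Signups=4]  = -4

-4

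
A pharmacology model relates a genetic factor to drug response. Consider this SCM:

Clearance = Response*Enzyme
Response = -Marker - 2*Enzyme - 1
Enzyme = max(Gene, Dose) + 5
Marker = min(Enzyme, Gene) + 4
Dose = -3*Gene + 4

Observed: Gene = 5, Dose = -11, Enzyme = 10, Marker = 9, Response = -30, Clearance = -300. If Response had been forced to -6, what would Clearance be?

-60

The intervention breaks the incoming arrows to Response: Response = -Marker - 2*Enzyme - 1 no longer applies, and Response = -6.
Dose = -3*Gene + 4  [with Gene=5]  = -11
Enzyme = max(Gene, Dose) + 5  [with Gene=5, Dose=-11]  = 10
Clearance = Response*Enzyme  [with Response=-6, Enzyme=10]  = -60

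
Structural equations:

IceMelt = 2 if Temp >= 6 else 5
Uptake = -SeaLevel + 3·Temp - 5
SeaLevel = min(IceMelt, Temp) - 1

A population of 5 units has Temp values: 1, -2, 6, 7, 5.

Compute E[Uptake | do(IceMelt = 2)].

Every unit gets IceMelt=2 under the intervention. Uptake values become -2, -8, 12, 15, 9; E[Uptake|do(IceMelt=2)] = 5.2.

5.2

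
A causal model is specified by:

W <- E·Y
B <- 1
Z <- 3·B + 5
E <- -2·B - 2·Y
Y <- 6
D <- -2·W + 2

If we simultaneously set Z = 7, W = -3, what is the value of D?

8

Setting Z = 7, W = -3 by intervention discards those variables' equations.
D = -2·W + 2  [with W=-3]  = 8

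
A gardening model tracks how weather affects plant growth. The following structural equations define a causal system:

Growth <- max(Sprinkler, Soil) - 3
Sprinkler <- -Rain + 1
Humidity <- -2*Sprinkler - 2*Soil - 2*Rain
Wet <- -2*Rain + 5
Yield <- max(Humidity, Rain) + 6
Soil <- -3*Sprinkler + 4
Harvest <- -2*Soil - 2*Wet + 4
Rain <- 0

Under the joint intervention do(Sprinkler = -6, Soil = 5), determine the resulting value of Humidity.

2

Under do(Sprinkler = -6, Soil = 5), each intervened variable's structural equation is replaced by its fixed value.
Humidity = -2*Sprinkler - 2*Soil - 2*Rain  [with Sprinkler=-6, Soil=5, Rain=0]  = 2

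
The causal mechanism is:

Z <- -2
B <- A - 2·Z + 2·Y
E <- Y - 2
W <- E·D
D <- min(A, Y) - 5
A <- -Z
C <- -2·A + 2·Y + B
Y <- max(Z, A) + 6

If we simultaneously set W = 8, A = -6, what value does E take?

2

Under do(W = 8, A = -6), each intervened variable's structural equation is replaced by its fixed value.
Y = max(Z, A) + 6  [with Z=-2, A=-6]  = 4
E = Y - 2  [with Y=4]  = 2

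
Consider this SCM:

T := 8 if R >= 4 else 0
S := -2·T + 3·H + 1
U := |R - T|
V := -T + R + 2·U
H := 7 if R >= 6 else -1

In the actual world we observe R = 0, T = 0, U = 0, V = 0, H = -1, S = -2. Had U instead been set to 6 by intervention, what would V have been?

12

The intervention breaks the incoming arrows to U: U := |R - T| no longer applies, and U = 6.
T = 8 if R >= 4 else 0  [with R=0]  = 0
V = -T + R + 2·U  [with T=0, R=0, U=6]  = 12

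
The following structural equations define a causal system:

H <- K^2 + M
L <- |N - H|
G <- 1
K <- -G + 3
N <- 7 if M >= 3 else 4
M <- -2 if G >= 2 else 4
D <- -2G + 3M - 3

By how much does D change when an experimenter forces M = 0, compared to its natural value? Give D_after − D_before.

Under do(M=0), the mechanism M <- -2 if G >= 2 else 4 is discarded; M is fixed at 0.
D = -2G + 3M - 3  [with G=1, M=0]  = -5
Without intervention: M = -2 if G >= 2 else 4  [with G=1]  = 4; D = -2G + 3M - 3  [with G=1, M=4]  = 7.
Change = -5 − 7 = -12.

-12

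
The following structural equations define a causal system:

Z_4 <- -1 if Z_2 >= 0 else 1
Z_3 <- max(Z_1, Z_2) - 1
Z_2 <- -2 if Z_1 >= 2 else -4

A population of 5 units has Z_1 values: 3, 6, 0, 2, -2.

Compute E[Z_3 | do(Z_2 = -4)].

The intervention sets Z_2=-4 in all 5 units regardless of Z_1. Recomputing Z_3 per unit gives 2, 5, -1, 1, -3; average 0.8.

0.8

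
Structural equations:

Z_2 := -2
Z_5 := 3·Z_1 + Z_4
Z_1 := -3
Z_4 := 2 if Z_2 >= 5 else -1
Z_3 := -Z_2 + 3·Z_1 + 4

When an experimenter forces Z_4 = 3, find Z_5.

Intervening sets Z_4 = 3 and removes its equation (Z_4 := 2 if Z_2 >= 5 else -1).
Z_5 = 3·Z_1 + Z_4  [with Z_1=-3, Z_4=3]  = -6

-6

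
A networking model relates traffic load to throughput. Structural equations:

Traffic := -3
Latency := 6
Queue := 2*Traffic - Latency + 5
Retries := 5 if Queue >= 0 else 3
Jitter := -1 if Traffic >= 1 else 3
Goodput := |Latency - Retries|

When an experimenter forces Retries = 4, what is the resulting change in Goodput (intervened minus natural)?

-1

Under do(Retries=4), the mechanism Retries := 5 if Queue >= 0 else 3 is discarded; Retries is fixed at 4.
Goodput = |Latency - Retries|  [with Latency=6, Retries=4]  = 2
Without intervention: Queue = 2*Traffic - Latency + 5  [with Traffic=-3, Latency=6]  = -7; Retries = 5 if Queue >= 0 else 3  [with Queue=-7]  = 3; Goodput = |Latency - Retries|  [with Latency=6, Retries=3]  = 3.
Change = 2 − 3 = -1.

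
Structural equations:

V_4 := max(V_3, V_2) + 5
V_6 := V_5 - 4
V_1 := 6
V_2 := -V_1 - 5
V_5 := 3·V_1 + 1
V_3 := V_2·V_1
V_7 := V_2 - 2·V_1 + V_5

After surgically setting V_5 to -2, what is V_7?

-25

Under do(V_5=-2), the mechanism V_5 := 3·V_1 + 1 is discarded; V_5 is fixed at -2.
V_2 = -V_1 - 5  [with V_1=6]  = -11
V_7 = V_2 - 2·V_1 + V_5  [with V_2=-11, V_1=6, V_5=-2]  = -25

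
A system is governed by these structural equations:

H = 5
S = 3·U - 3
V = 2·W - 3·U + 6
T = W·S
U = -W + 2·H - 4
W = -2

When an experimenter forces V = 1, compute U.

8

do(V=1) replaces the equation V = 2·W - 3·U + 6 with the constant V = 1.
U is not downstream of the intervention, so its value is determined by the original equations.
U = -W + 2·H - 4  [with W=-2, H=5]  = 8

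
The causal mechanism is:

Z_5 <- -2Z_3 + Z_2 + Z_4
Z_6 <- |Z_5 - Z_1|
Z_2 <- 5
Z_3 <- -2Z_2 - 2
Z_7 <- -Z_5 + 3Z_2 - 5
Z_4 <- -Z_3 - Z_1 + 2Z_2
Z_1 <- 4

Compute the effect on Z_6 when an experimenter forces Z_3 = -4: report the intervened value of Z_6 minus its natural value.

-24

The intervention breaks the incoming arrows to Z_3: Z_3 <- -2Z_2 - 2 no longer applies, and Z_3 = -4.
Z_4 = -Z_3 - Z_1 + 2Z_2  [with Z_3=-4, Z_1=4, Z_2=5]  = 10
Z_5 = -2Z_3 + Z_2 + Z_4  [with Z_3=-4, Z_2=5, Z_4=10]  = 23
Z_6 = |Z_5 - Z_1|  [with Z_5=23, Z_1=4]  = 19
Without intervention: Z_3 = -2Z_2 - 2  [with Z_2=5]  = -12; Z_4 = -Z_3 - Z_1 + 2Z_2  [with Z_3=-12, Z_1=4, Z_2=5]  = 18; Z_5 = -2Z_3 + Z_2 + Z_4  [with Z_3=-12, Z_2=5, Z_4=18]  = 47; Z_6 = |Z_5 - Z_1|  [with Z_5=47, Z_1=4]  = 43.
Change = 19 − 43 = -24.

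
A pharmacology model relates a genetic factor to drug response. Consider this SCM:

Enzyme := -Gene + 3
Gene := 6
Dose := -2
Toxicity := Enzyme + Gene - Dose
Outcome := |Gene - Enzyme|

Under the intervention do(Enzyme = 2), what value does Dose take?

Under do(Enzyme=2), the mechanism Enzyme := -Gene + 3 is discarded; Enzyme is fixed at 2.
Since Dose is not a descendant of the intervened variable, it is unaffected.

-2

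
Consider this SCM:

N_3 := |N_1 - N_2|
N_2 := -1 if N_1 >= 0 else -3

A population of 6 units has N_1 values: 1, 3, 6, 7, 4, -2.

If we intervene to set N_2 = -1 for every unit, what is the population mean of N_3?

4.5

do(N_2=-1) breaks N_2's dependence on N_1. With N_2=-1 fixed, N_3 across the units is 2, 4, 7, 8, 5, 1, mean 4.5.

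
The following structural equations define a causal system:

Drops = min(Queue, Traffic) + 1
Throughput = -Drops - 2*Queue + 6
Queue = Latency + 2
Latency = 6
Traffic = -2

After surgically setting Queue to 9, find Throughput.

-11

do(Queue=9) replaces the equation Queue = Latency + 2 with the constant Queue = 9.
Drops = min(Queue, Traffic) + 1  [with Queue=9, Traffic=-2]  = -1
Throughput = -Drops - 2*Queue + 6  [with Drops=-1, Queue=9]  = -11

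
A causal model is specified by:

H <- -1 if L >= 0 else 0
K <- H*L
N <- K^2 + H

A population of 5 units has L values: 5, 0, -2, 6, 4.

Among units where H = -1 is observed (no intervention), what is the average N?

18.25

Conditioning on H=-1 selects the 4 unit(s) with L ∈ {5, 0, 6, 4}. Their N values: 24, -1, 35, 15. Mean = 18.25.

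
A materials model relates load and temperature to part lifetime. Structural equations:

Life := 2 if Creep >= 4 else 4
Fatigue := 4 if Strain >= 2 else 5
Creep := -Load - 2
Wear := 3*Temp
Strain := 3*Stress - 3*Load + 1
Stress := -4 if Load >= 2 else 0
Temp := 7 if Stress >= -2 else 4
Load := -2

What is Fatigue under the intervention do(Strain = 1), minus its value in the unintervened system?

The intervention breaks the incoming arrows to Strain: Strain := 3*Stress - 3*Load + 1 no longer applies, and Strain = 1.
Fatigue = 4 if Strain >= 2 else 5  [with Strain=1]  = 5
Without intervention: Stress = -4 if Load >= 2 else 0  [with Load=-2]  = 0; Strain = 3*Stress - 3*Load + 1  [with Stress=0, Load=-2]  = 7; Fatigue = 4 if Strain >= 2 else 5  [with Strain=7]  = 4.
Change = 5 − 4 = 1.

1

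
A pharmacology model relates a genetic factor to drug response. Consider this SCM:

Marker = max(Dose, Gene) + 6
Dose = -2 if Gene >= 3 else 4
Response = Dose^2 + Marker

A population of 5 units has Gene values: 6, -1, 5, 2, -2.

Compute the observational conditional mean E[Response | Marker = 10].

26

Observing Marker=10 restricts to units where Marker's equation naturally yields 10: Gene ∈ {-1, 2, -2}. In that subpopulation Response = 26, 26, 26, mean 26.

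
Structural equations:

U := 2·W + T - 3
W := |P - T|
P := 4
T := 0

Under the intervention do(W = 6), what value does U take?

The intervention breaks the incoming arrows to W: W := |P - T| no longer applies, and W = 6.
U = 2·W + T - 3  [with W=6, T=0]  = 9

9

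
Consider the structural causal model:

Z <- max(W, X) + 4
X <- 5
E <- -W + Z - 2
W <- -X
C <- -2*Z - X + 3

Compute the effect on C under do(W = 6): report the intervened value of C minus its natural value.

Under do(W=6), the mechanism W <- -X is discarded; W is fixed at 6.
Z = max(W, X) + 4  [with W=6, X=5]  = 10
C = -2*Z - X + 3  [with Z=10, X=5]  = -22
Without intervention: W = -X  [with X=5]  = -5; Z = max(W, X) + 4  [with W=-5, X=5]  = 9; C = -2*Z - X + 3  [with Z=9, X=5]  = -20.
Change = -22 − (-20) = -2.

-2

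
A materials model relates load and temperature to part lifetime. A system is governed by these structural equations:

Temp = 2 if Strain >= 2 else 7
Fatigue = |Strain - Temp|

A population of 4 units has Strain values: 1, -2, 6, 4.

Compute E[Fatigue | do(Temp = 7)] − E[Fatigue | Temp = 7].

-2.75

The intervention sets Temp=7 in all 4 units regardless of Strain. Recomputing Fatigue per unit gives 6, 9, 1, 3; average 4.75.
Observing Temp=7 restricts to units where Temp's equation naturally yields 7: Strain ∈ {1, -2}. In that subpopulation Fatigue = 6, 9, mean 7.5.
Difference = 4.75 − 7.5 = -2.75.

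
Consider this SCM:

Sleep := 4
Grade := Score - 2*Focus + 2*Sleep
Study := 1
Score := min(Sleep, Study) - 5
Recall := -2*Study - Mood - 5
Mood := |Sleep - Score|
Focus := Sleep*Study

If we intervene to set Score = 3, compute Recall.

Under do(Score=3), the mechanism Score := min(Sleep, Study) - 5 is discarded; Score is fixed at 3.
Mood = |Sleep - Score|  [with Sleep=4, Score=3]  = 1
Recall = -2*Study - Mood - 5  [with Study=1, Mood=1]  = -8

-8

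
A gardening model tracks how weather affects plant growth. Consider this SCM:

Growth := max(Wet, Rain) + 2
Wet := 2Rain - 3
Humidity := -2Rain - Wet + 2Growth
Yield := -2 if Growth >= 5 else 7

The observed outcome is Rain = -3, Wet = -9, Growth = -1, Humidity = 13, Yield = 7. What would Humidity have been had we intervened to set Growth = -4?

7

The intervention breaks the incoming arrows to Growth: Growth := max(Wet, Rain) + 2 no longer applies, and Growth = -4.
Wet = 2Rain - 3  [with Rain=-3]  = -9
Humidity = -2Rain - Wet + 2Growth  [with Rain=-3, Wet=-9, Growth=-4]  = 7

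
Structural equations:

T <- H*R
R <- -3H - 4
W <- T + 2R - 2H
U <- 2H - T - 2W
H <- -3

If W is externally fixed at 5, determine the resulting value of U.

-1

Intervening sets W = 5 and removes its equation (W <- T + 2R - 2H).
R = -3H - 4  [with H=-3]  = 5
T = H*R  [with H=-3, R=5]  = -15
U = 2H - T - 2W  [with H=-3, T=-15, W=5]  = -1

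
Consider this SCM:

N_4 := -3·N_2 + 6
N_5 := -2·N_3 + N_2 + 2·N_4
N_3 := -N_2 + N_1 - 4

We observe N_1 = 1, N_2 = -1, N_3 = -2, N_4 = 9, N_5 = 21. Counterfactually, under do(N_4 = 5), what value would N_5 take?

Intervening sets N_4 = 5 and removes its equation (N_4 := -3·N_2 + 6).
N_3 = -N_2 + N_1 - 4  [with N_2=-1, N_1=1]  = -2
N_5 = -2·N_3 + N_2 + 2·N_4  [with N_3=-2, N_2=-1, N_4=5]  = 13

13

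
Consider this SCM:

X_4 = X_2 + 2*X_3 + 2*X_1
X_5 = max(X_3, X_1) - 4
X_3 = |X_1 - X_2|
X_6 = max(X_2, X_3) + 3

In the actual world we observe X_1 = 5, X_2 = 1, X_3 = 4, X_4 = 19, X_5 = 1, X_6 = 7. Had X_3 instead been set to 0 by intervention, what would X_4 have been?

11

The intervention breaks the incoming arrows to X_3: X_3 = |X_1 - X_2| no longer applies, and X_3 = 0.
X_4 = X_2 + 2*X_3 + 2*X_1  [with X_2=1, X_3=0, X_1=5]  = 11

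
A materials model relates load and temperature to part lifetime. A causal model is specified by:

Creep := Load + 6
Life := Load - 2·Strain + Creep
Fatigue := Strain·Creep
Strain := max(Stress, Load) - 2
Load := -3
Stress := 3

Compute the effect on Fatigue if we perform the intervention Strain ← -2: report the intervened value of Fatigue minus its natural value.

-9

do(Strain=-2) replaces the equation Strain := max(Stress, Load) - 2 with the constant Strain = -2.
Creep = Load + 6  [with Load=-3]  = 3
Fatigue = Strain·Creep  [with Strain=-2, Creep=3]  = -6
Without intervention: Strain = max(Stress, Load) - 2  [with Stress=3, Load=-3]  = 1; Creep = Load + 6  [with Load=-3]  = 3; Fatigue = Strain·Creep  [with Strain=1, Creep=3]  = 3.
Change = -6 − 3 = -9.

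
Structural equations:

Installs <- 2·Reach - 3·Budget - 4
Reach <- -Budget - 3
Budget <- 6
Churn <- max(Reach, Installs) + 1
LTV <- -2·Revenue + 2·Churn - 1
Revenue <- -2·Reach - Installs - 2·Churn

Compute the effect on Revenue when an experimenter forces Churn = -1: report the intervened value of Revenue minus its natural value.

Intervening sets Churn = -1 and removes its equation (Churn <- max(Reach, Installs) + 1).
Reach = -Budget - 3  [with Budget=6]  = -9
Installs = 2·Reach - 3·Budget - 4  [with Reach=-9, Budget=6]  = -40
Revenue = -2·Reach - Installs - 2·Churn  [with Reach=-9, Installs=-40, Churn=-1]  = 60
Without intervention: Reach = -Budget - 3  [with Budget=6]  = -9; Installs = 2·Reach - 3·Budget - 4  [with Reach=-9, Budget=6]  = -40; Churn = max(Reach, Installs) + 1  [with Reach=-9, Installs=-40]  = -8; Revenue = -2·Reach - Installs - 2·Churn  [with Reach=-9, Installs=-40, Churn=-8]  = 74.
Change = 60 − 74 = -14.

-14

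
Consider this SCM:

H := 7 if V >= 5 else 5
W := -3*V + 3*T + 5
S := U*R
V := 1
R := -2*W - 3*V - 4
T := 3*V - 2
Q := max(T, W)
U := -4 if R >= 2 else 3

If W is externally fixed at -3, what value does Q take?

The intervention breaks the incoming arrows to W: W := -3*V + 3*T + 5 no longer applies, and W = -3.
T = 3*V - 2  [with V=1]  = 1
Q = max(T, W)  [with T=1, W=-3]  = 1

1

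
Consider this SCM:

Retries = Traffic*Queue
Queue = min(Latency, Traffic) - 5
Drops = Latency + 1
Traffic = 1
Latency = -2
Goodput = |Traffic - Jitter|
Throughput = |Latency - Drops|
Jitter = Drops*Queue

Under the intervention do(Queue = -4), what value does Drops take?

The intervention breaks the incoming arrows to Queue: Queue = min(Latency, Traffic) - 5 no longer applies, and Queue = -4.
Drops is not downstream of the intervention, so its value is determined by the original equations.
Drops = Latency + 1  [with Latency=-2]  = -1

-1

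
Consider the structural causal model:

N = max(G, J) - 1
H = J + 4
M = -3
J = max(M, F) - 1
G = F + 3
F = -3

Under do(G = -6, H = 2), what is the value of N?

The joint intervention fixes G = -6, H = 2, removing each variable's own equation.
J = max(M, F) - 1  [with M=-3, F=-3]  = -4
N = max(G, J) - 1  [with G=-6, J=-4]  = -5

-5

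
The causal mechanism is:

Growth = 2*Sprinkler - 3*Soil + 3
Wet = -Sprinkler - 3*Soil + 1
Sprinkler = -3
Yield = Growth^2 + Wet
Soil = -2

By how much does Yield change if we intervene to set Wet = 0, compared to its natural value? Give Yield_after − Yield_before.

do(Wet=0) replaces the equation Wet = -Sprinkler - 3*Soil + 1 with the constant Wet = 0.
Growth = 2*Sprinkler - 3*Soil + 3  [with Sprinkler=-3, Soil=-2]  = 3
Yield = Growth^2 + Wet  [with Growth=3, Wet=0]  = 9
Without intervention: Wet = -Sprinkler - 3*Soil + 1  [with Sprinkler=-3, Soil=-2]  = 10; Growth = 2*Sprinkler - 3*Soil + 3  [with Sprinkler=-3, Soil=-2]  = 3; Yield = Growth^2 + Wet  [with Growth=3, Wet=10]  = 19.
Change = 9 − 19 = -10.

-10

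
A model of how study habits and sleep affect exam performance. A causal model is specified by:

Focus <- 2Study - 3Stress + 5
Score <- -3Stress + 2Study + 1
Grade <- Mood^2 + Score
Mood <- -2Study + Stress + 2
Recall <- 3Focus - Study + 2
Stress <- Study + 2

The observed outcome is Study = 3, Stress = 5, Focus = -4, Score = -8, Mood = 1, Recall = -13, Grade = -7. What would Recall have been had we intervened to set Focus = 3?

The intervention breaks the incoming arrows to Focus: Focus <- 2Study - 3Stress + 5 no longer applies, and Focus = 3.
Recall = 3Focus - Study + 2  [with Focus=3, Study=3]  = 8

8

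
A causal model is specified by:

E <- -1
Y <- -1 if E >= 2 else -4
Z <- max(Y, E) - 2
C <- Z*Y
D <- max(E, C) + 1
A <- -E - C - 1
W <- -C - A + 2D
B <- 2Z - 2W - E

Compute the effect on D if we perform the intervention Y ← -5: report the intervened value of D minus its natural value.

do(Y=-5) replaces the equation Y <- -1 if E >= 2 else -4 with the constant Y = -5.
Z = max(Y, E) - 2  [with Y=-5, E=-1]  = -3
C = Z*Y  [with Z=-3, Y=-5]  = 15
D = max(E, C) + 1  [with E=-1, C=15]  = 16
Without intervention: Y = -1 if E >= 2 else -4  [with E=-1]  = -4; Z = max(Y, E) - 2  [with Y=-4, E=-1]  = -3; C = Z*Y  [with Z=-3, Y=-4]  = 12; D = max(E, C) + 1  [with E=-1, C=12]  = 13.
Change = 16 − 13 = 3.

3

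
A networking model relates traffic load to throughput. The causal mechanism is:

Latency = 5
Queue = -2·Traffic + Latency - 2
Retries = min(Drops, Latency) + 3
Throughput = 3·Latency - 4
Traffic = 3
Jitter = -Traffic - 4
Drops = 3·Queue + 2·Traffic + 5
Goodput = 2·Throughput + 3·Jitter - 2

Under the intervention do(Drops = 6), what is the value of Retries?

8

Intervening sets Drops = 6 and removes its equation (Drops = 3·Queue + 2·Traffic + 5).
Retries = min(Drops, Latency) + 3  [with Drops=6, Latency=5]  = 8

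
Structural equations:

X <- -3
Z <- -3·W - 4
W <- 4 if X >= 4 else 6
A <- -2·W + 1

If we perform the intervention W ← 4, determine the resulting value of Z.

-16

The intervention breaks the incoming arrows to W: W <- 4 if X >= 4 else 6 no longer applies, and W = 4.
Z = -3·W - 4  [with W=4]  = -16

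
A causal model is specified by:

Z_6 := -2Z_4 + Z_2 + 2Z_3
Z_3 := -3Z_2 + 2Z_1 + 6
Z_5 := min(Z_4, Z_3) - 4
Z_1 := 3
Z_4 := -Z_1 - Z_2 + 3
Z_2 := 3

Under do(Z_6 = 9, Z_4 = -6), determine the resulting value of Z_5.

-10

Setting Z_6 = 9, Z_4 = -6 by intervention discards those variables' equations.
Z_3 = -3Z_2 + 2Z_1 + 6  [with Z_2=3, Z_1=3]  = 3
Z_5 = min(Z_4, Z_3) - 4  [with Z_4=-6, Z_3=3]  = -10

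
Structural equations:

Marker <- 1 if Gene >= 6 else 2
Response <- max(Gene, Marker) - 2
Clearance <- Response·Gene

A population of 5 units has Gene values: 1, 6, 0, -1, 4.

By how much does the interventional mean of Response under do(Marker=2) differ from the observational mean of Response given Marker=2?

The intervention sets Marker=2 in all 5 units regardless of Gene. Recomputing Response per unit gives 0, 4, 0, 0, 2; average 1.2.
Conditioning on Marker=2 selects the 4 unit(s) with Gene ∈ {1, 0, -1, 4}. Their Response values: 0, 0, 0, 2. Mean = 0.5.
Difference = 1.2 − 0.5 = 0.7.

0.7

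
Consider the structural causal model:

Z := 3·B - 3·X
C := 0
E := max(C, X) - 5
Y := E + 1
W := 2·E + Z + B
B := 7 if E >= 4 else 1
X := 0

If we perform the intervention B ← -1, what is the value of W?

-14

Under do(B=-1), the mechanism B := 7 if E >= 4 else 1 is discarded; B is fixed at -1.
E = max(C, X) - 5  [with C=0, X=0]  = -5
Z = 3·B - 3·X  [with B=-1, X=0]  = -3
W = 2·E + Z + B  [with E=-5, Z=-3, B=-1]  = -14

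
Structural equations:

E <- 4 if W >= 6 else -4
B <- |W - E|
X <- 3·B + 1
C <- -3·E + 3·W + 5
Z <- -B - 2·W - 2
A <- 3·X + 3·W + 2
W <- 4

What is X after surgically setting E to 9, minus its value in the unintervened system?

-9

do(E=9) replaces the equation E <- 4 if W >= 6 else -4 with the constant E = 9.
B = |W - E|  [with W=4, E=9]  = 5
X = 3·B + 1  [with B=5]  = 16
Without intervention: E = 4 if W >= 6 else -4  [with W=4]  = -4; B = |W - E|  [with W=4, E=-4]  = 8; X = 3·B + 1  [with B=8]  = 25.
Change = 16 − 25 = -9.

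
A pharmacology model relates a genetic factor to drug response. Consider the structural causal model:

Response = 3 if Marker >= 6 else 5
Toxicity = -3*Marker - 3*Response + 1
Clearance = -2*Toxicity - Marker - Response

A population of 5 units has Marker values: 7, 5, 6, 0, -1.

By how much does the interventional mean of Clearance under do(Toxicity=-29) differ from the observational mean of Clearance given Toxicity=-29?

Under do(Toxicity=-29), Toxicity's equation is replaced by Toxicity=-29 for every unit. Per-unit Clearance: 48, 48, 49, 53, 54. Mean = 50.4.
Observing Toxicity=-29 restricts to units where Toxicity's equation naturally yields -29: Marker ∈ {7, 5}. In that subpopulation Clearance = 48, 48, mean 48.
Difference = 50.4 − 48 = 2.4.

2.4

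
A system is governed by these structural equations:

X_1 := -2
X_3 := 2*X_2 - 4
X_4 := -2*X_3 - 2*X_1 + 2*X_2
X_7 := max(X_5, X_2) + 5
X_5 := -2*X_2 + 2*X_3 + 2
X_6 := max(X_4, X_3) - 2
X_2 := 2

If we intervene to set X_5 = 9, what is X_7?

14

Under do(X_5=9), the mechanism X_5 := -2*X_2 + 2*X_3 + 2 is discarded; X_5 is fixed at 9.
X_7 = max(X_5, X_2) + 5  [with X_5=9, X_2=2]  = 14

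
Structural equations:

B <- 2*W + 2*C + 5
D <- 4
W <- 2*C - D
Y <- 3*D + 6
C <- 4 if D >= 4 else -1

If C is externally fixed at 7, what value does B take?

do(C=7) replaces the equation C <- 4 if D >= 4 else -1 with the constant C = 7.
W = 2*C - D  [with C=7, D=4]  = 10
B = 2*W + 2*C + 5  [with W=10, C=7]  = 39

39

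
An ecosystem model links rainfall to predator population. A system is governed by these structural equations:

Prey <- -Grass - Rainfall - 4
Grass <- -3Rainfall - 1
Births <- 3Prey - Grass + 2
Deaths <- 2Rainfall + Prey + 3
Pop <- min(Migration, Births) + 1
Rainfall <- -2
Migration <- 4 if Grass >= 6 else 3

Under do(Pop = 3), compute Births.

-24

Under do(Pop=3), the mechanism Pop <- min(Migration, Births) + 1 is discarded; Pop is fixed at 3.
Since Births is not a descendant of the intervened variable, it is unaffected.
Grass = -3Rainfall - 1  [with Rainfall=-2]  = 5
Prey = -Grass - Rainfall - 4  [with Grass=5, Rainfall=-2]  = -7
Births = 3Prey - Grass + 2  [with Prey=-7, Grass=5]  = -24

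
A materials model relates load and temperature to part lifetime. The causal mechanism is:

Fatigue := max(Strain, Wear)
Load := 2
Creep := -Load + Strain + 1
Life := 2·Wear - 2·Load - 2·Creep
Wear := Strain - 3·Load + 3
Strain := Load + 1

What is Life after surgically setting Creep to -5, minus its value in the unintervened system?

The intervention breaks the incoming arrows to Creep: Creep := -Load + Strain + 1 no longer applies, and Creep = -5.
Strain = Load + 1  [with Load=2]  = 3
Wear = Strain - 3·Load + 3  [with Strain=3, Load=2]  = 0
Life = 2·Wear - 2·Load - 2·Creep  [with Wear=0, Load=2, Creep=-5]  = 6
Without intervention: Strain = Load + 1  [with Load=2]  = 3; Creep = -Load + Strain + 1  [with Load=2, Strain=3]  = 2; Wear = Strain - 3·Load + 3  [with Strain=3, Load=2]  = 0; Life = 2·Wear - 2·Load - 2·Creep  [with Wear=0, Load=2, Creep=2]  = -8.
Change = 6 − (-8) = 14.

14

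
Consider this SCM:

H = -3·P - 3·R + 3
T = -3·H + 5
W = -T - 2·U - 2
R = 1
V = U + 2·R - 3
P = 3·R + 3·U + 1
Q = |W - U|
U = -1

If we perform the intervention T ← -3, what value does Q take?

Intervening sets T = -3 and removes its equation (T = -3·H + 5).
W = -T - 2·U - 2  [with T=-3, U=-1]  = 3
Q = |W - U|  [with W=3, U=-1]  = 4

4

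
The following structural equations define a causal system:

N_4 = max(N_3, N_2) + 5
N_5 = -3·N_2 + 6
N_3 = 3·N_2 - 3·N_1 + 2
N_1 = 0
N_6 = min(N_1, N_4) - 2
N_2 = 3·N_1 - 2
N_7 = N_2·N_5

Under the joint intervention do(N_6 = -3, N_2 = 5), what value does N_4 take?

22

Under do(N_6 = -3, N_2 = 5), each intervened variable's structural equation is replaced by its fixed value.
N_3 = 3·N_2 - 3·N_1 + 2  [with N_2=5, N_1=0]  = 17
N_4 = max(N_3, N_2) + 5  [with N_3=17, N_2=5]  = 22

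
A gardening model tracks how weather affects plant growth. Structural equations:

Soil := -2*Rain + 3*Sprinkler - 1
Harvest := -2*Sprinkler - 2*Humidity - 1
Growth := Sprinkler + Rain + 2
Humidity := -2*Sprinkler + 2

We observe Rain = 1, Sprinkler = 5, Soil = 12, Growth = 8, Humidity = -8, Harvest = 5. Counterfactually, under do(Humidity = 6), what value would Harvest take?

The intervention breaks the incoming arrows to Humidity: Humidity := -2*Sprinkler + 2 no longer applies, and Humidity = 6.
Harvest = -2*Sprinkler - 2*Humidity - 1  [with Sprinkler=5, Humidity=6]  = -23

-23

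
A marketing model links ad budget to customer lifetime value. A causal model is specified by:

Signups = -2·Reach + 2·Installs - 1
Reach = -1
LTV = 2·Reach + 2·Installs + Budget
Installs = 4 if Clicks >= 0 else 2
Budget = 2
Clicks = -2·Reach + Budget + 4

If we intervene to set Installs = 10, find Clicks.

Under do(Installs=10), the mechanism Installs = 4 if Clicks >= 0 else 2 is discarded; Installs is fixed at 10.
Since Clicks is not a descendant of the intervened variable, it is unaffected.
Clicks = -2·Reach + Budget + 4  [with Reach=-1, Budget=2]  = 8

8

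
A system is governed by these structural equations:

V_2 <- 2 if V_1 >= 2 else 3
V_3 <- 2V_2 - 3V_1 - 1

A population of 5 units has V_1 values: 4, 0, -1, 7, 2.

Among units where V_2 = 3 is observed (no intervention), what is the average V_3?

6.5

Conditioning on V_2=3 selects the 2 unit(s) with V_1 ∈ {0, -1}. Their V_3 values: 5, 8. Mean = 6.5.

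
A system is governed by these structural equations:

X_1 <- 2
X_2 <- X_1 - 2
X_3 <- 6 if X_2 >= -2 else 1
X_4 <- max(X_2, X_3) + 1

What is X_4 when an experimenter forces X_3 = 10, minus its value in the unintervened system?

4

The intervention breaks the incoming arrows to X_3: X_3 <- 6 if X_2 >= -2 else 1 no longer applies, and X_3 = 10.
X_2 = X_1 - 2  [with X_1=2]  = 0
X_4 = max(X_2, X_3) + 1  [with X_2=0, X_3=10]  = 11
Without intervention: X_2 = X_1 - 2  [with X_1=2]  = 0; X_3 = 6 if X_2 >= -2 else 1  [with X_2=0]  = 6; X_4 = max(X_2, X_3) + 1  [with X_2=0, X_3=6]  = 7.
Change = 11 − 7 = 4.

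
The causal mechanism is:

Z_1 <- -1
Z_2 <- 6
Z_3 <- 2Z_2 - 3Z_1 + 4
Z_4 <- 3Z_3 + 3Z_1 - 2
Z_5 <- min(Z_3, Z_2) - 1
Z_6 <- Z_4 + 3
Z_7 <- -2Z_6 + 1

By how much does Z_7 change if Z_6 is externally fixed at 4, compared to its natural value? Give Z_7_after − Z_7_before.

102

Intervening sets Z_6 = 4 and removes its equation (Z_6 <- Z_4 + 3).
Z_7 = -2Z_6 + 1  [with Z_6=4]  = -7
Without intervention: Z_3 = 2Z_2 - 3Z_1 + 4  [with Z_2=6, Z_1=-1]  = 19; Z_4 = 3Z_3 + 3Z_1 - 2  [with Z_3=19, Z_1=-1]  = 52; Z_6 = Z_4 + 3  [with Z_4=52]  = 55; Z_7 = -2Z_6 + 1  [with Z_6=55]  = -109.
Change = -7 − (-109) = 102.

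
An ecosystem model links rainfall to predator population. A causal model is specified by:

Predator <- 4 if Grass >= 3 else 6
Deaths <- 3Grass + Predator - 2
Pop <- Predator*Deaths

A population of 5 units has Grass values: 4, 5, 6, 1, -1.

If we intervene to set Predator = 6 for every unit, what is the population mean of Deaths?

13

The intervention sets Predator=6 in all 5 units regardless of Grass. Recomputing Deaths per unit gives 16, 19, 22, 7, 1; average 13.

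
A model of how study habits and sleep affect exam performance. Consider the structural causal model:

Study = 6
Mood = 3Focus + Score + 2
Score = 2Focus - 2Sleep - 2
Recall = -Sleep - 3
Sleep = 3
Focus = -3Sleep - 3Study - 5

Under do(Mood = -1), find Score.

-72

The intervention breaks the incoming arrows to Mood: Mood = 3Focus + Score + 2 no longer applies, and Mood = -1.
Since Score is not a descendant of the intervened variable, it is unaffected.
Focus = -3Sleep - 3Study - 5  [with Sleep=3, Study=6]  = -32
Score = 2Focus - 2Sleep - 2  [with Focus=-32, Sleep=3]  = -72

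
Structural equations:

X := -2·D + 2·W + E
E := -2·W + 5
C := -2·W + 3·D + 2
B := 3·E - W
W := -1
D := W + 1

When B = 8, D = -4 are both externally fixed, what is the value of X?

13

The joint intervention fixes B = 8, D = -4, removing each variable's own equation.
E = -2·W + 5  [with W=-1]  = 7
X = -2·D + 2·W + E  [with D=-4, W=-1, E=7]  = 13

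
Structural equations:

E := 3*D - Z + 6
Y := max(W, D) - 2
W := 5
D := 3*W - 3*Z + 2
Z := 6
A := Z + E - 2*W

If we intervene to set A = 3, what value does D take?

-1

do(A=3) replaces the equation A := Z + E - 2*W with the constant A = 3.
D is not downstream of the intervention, so its value is determined by the original equations.
D = 3*W - 3*Z + 2  [with W=5, Z=6]  = -1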